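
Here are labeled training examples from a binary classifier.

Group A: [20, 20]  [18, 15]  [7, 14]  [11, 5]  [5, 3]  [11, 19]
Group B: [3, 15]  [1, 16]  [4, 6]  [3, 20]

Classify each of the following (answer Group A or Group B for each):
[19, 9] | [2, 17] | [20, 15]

Group A, Group B, Group A

The common property of the 'Group A' items is: first ≥ 5. No 'Group B' item has it.
[19, 9]: Group A (first 19). [2, 17]: Group B (first 2). [20, 15]: Group A (first 20).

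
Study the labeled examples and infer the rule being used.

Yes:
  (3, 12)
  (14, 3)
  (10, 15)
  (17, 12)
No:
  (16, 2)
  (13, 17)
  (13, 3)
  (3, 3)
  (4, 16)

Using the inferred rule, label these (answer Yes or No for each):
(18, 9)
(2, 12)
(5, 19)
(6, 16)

Yes, No, No, No

The common property of the 'Yes' items is: sum is odd. No 'No' item has it.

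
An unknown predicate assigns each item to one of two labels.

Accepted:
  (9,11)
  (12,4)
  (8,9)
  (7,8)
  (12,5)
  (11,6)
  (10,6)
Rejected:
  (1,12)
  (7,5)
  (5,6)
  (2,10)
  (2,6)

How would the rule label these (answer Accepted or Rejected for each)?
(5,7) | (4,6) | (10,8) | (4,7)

Rejected, Rejected, Accepted, Rejected

Rule: sum ≥ 15. This holds for each 'Accepted' example and fails for each 'Rejected' one.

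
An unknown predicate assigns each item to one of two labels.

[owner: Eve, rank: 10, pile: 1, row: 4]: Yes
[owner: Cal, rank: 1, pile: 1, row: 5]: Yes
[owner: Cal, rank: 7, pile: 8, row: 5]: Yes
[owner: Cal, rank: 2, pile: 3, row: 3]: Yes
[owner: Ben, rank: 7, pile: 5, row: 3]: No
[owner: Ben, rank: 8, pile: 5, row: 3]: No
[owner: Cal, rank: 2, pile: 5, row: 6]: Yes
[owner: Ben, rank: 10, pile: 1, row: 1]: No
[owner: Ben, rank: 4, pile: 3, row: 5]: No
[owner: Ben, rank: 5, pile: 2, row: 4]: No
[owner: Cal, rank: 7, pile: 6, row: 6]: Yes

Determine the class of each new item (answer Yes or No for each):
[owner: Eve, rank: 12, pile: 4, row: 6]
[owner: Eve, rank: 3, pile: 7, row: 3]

Yes, Yes

The classifier is using: owner is not Ben.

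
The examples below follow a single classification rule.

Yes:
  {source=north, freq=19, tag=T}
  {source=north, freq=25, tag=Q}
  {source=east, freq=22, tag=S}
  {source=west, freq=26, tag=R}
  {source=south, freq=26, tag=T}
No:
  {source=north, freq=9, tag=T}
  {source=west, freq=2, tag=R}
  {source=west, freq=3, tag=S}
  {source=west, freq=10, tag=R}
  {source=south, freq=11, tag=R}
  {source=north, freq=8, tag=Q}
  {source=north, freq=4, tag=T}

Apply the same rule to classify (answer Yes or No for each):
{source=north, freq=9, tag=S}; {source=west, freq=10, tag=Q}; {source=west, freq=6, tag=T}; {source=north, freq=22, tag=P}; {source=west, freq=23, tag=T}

No, No, No, Yes, Yes

Every 'Yes' example satisfies: freq ≥ 19. None of the 'No' examples do.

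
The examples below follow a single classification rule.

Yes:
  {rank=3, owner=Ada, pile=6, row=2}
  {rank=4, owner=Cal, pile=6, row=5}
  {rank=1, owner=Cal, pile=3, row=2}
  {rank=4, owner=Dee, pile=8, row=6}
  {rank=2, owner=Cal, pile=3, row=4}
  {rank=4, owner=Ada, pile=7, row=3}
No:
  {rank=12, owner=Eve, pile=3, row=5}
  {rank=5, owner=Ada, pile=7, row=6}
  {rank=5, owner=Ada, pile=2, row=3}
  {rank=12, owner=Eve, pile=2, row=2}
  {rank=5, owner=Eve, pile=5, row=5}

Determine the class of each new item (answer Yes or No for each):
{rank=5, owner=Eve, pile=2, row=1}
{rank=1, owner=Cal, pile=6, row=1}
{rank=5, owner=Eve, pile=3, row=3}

A rule that fits every label: rank ≤ 4 — true of each 'Yes' example, false of each 'No' one.
{rank=5, owner=Eve, pile=2, row=1} — rank = 5, hence No.
{rank=1, owner=Cal, pile=6, row=1} — rank = 1, hence Yes.
{rank=5, owner=Eve, pile=3, row=3} — rank = 5, hence No.

No, Yes, No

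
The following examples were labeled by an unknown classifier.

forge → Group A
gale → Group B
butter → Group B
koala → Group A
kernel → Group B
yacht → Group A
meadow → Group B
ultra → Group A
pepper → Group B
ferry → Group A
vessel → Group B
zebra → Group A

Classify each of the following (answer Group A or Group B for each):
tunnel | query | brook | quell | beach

Group B, Group A, Group A, Group A, Group A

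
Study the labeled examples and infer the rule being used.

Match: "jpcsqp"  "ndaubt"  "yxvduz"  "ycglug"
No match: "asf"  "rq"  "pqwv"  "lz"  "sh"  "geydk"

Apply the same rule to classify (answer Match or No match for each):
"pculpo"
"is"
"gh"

Checking candidate rules against both groups, what survives is: length 6.
"pculpo": Match (length 6). "is": No match (length 2). "gh": No match (length 2).

Match, No match, No match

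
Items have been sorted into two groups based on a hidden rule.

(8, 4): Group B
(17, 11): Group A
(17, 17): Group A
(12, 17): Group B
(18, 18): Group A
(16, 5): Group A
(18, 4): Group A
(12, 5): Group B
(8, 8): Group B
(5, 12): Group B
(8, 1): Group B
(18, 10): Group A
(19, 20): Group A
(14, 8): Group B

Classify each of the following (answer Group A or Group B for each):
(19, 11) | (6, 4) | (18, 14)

Group A, Group B, Group A

The pattern is that an item is 'Group A' exactly when: first ≥ 16.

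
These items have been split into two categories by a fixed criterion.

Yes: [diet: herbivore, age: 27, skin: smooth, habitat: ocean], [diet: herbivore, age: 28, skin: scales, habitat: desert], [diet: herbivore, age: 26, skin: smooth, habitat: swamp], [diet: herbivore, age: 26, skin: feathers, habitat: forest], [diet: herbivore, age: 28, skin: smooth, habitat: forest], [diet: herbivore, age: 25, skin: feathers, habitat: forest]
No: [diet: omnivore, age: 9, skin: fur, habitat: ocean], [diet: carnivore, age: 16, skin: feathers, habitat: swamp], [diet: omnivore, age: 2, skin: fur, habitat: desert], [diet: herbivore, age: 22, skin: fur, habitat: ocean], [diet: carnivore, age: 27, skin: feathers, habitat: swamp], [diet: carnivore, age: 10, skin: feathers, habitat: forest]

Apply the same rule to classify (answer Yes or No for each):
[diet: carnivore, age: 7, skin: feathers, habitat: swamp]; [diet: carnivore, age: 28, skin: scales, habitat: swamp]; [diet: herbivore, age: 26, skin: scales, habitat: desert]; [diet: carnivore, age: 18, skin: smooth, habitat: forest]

Every 'Yes' example satisfies: diet is herbivore AND age ≥ 25. None of the 'No' examples do.
[diet: carnivore, age: 7, skin: feathers, habitat: swamp]: diet is carnivore, age = 7, fails this test → No.
[diet: carnivore, age: 28, skin: scales, habitat: swamp]: diet is carnivore, age = 28, fails this test → No.
[diet: herbivore, age: 26, skin: scales, habitat: desert]: diet is herbivore, age = 26, meets the rule → Yes.
[diet: carnivore, age: 18, skin: smooth, habitat: forest]: diet is carnivore, age = 18, fails this test → No.

No, No, Yes, No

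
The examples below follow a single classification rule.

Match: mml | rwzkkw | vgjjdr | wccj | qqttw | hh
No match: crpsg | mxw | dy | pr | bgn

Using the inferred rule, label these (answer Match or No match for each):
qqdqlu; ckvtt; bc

The common property of the 'Match' items is: has a double letter. No 'No match' item has it.
qqdqlu: Match ('qq' doubled).
ckvtt: Match ('tt' doubled).
bc: No match (no doubled letter).

Match, Match, No match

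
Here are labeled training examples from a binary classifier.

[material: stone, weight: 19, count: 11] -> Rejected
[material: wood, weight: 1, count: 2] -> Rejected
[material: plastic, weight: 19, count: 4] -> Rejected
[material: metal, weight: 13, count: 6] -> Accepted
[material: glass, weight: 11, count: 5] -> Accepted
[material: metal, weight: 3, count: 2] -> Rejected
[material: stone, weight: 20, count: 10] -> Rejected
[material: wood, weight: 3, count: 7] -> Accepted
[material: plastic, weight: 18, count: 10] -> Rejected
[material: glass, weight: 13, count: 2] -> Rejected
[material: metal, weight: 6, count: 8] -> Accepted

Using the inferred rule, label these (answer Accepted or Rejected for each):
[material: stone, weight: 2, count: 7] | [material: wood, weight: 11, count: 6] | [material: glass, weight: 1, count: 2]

Accepted, Accepted, Rejected

The simplest hypothesis consistent with all the labels is: count ≥ 5 AND count ≤ 8.
[material: stone, weight: 2, count: 7]: Accepted (count = 7).
[material: wood, weight: 11, count: 6]: Accepted (count = 6).
[material: glass, weight: 1, count: 2]: Rejected (count = 2).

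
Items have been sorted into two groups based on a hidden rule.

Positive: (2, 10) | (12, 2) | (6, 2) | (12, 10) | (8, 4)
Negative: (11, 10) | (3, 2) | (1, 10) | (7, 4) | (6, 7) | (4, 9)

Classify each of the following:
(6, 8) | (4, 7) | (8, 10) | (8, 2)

All 'Positive' examples share one property — sum is even — and every 'Negative' example lacks it.

Positive, Negative, Positive, Positive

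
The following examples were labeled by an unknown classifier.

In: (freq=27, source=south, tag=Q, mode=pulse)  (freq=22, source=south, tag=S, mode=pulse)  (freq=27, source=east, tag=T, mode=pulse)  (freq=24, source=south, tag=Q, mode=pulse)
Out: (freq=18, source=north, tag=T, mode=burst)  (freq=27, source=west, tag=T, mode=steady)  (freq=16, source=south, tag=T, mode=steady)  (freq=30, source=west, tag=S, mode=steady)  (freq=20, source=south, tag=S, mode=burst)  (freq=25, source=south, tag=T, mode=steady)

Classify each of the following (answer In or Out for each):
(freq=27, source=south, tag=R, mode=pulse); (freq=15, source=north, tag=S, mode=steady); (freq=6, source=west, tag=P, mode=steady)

Looking at the examples, the only property every 'In' case has and every 'Out' case lacks is: mode is pulse.

In, Out, Out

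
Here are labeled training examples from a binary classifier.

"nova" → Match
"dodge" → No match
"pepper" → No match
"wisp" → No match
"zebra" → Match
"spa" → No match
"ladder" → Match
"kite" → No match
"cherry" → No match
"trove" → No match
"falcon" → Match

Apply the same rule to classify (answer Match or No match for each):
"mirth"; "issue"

No match, No match

One predicate separates the groups cleanly: length ≥ 4 AND contains 'a'.
"mirth" — length 5, no 'a', hence No match.
"issue" — length 5, no 'a', hence No match.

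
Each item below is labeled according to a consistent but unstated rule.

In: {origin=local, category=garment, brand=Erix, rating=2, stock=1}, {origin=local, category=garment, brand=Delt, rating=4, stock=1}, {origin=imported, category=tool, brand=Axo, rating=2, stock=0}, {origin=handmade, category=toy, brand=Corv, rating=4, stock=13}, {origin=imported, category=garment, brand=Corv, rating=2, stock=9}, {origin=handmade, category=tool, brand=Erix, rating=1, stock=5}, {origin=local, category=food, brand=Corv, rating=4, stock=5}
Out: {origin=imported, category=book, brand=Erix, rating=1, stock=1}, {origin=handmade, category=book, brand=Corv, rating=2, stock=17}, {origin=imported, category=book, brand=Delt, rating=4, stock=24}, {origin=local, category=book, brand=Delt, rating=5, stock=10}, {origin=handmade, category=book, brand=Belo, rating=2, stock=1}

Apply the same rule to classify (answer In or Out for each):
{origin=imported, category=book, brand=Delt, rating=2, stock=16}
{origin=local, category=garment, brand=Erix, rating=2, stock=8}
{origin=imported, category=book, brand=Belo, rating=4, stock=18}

Out, In, Out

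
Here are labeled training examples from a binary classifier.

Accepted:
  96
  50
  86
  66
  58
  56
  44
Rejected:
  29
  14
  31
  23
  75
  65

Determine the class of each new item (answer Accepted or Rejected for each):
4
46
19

Rejected, Accepted, Rejected

All 'Accepted' examples share one property — even AND at least 23 — and every 'Rejected' example lacks it.
Rejected: 4, since 4 is even, 4 < 23. Accepted: 46, since 46 is even, 46 ≥ 23. Rejected: 19, since 19 is odd, 19 < 23.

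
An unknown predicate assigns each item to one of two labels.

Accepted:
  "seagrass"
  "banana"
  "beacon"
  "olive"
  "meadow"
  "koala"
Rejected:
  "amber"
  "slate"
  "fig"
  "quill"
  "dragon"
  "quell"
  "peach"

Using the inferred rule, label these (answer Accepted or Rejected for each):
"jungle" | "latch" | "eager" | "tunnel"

The classifier is using: has ≥ 3 vowels.
Rejected: "jungle", since 2 vowels. Rejected: "latch", since 1 vowel. Accepted: "eager", since 3 vowels. Rejected: "tunnel", since 2 vowels.

Rejected, Rejected, Accepted, Rejected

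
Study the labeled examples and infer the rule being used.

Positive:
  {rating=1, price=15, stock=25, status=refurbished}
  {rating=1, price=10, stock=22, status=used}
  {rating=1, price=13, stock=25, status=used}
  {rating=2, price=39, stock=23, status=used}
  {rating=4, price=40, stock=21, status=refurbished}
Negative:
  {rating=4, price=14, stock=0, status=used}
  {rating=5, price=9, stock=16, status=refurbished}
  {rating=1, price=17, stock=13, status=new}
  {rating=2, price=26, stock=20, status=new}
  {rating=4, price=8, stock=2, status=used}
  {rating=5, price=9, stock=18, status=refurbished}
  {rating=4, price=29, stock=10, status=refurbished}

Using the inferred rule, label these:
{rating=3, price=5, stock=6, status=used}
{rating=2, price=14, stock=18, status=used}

Negative, Negative

The pattern is that an item is 'Positive' exactly when: stock ≥ 21.
{rating=3, price=5, stock=6, status=used}: Negative (stock = 6). {rating=2, price=14, stock=18, status=used}: Negative (stock = 18).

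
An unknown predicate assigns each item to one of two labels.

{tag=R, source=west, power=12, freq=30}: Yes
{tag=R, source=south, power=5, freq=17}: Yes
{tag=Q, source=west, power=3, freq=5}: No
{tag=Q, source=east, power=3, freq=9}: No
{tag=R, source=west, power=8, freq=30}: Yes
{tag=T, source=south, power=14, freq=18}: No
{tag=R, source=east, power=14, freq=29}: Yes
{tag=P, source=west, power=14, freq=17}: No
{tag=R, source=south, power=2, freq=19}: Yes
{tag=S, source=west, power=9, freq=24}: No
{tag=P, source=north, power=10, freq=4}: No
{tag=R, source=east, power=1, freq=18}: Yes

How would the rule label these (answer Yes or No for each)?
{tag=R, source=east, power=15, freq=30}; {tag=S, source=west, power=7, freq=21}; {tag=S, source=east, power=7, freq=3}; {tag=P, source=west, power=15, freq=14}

Yes, No, No, No

All 'Yes' examples share one property — tag is R — and every 'No' example lacks it.
{tag=R, source=east, power=15, freq=30} — tag is R, hence Yes. {tag=S, source=west, power=7, freq=21} — tag is S, hence No. {tag=S, source=east, power=7, freq=3} — tag is S, hence No. {tag=P, source=west, power=15, freq=14} — tag is P, hence No.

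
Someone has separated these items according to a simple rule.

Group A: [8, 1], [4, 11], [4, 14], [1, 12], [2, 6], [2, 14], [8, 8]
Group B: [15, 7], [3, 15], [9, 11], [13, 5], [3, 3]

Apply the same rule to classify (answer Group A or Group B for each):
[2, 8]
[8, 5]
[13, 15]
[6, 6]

The distinguishing property — product is even — holds for all the 'Group A' cases and none of the 'Group B' cases.
[2, 8]: Group A (2·8 = 16). [8, 5]: Group A (8·5 = 40). [13, 15]: Group B (13·15 = 195). [6, 6]: Group A (6·6 = 36).

Group A, Group A, Group B, Group A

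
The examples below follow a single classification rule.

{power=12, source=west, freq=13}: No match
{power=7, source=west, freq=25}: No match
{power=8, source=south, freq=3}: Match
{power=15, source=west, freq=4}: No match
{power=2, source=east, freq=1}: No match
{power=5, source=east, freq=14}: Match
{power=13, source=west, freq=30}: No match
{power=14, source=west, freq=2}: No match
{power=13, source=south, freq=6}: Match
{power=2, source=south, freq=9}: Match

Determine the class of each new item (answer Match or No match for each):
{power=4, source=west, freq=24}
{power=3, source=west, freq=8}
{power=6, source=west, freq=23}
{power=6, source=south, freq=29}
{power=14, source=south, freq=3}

The common property of the 'Match' items is: source is south OR freq = 14. No 'No match' item has it.
{power=4, source=west, freq=24} → source is west, freq = 24 → No match.
{power=3, source=west, freq=8} → source is west, freq = 8 → No match.
{power=6, source=west, freq=23} → source is west, freq = 23 → No match.
{power=6, source=south, freq=29} → source is south, freq = 29 → Match.
{power=14, source=south, freq=3} → source is south, freq = 3 → Match.

No match, No match, No match, Match, Match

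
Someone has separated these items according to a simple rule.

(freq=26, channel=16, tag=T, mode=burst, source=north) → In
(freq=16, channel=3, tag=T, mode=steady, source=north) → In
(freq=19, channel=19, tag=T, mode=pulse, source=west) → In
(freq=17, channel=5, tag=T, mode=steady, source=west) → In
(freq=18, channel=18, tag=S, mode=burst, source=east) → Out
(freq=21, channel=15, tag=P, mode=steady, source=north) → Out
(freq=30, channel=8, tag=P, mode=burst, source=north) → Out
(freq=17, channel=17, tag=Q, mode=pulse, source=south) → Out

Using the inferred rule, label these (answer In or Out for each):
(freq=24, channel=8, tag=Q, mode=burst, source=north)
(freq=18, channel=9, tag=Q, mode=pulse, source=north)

Out, Out

One predicate separates the groups cleanly: tag is T.
(freq=24, channel=8, tag=Q, mode=burst, source=north) → tag is Q → Out.
(freq=18, channel=9, tag=Q, mode=pulse, source=north) → tag is Q → Out.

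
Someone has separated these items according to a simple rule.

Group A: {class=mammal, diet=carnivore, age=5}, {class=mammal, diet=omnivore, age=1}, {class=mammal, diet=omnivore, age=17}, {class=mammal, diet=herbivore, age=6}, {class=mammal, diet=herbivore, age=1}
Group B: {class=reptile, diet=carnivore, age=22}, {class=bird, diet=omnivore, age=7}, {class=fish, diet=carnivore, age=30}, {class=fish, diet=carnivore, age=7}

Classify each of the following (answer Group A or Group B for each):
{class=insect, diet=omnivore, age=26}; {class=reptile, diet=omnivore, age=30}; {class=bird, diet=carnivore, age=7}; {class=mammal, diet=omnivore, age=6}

Group B, Group B, Group B, Group A

The common property of the 'Group A' items is: class is mammal. No 'Group B' item has it.
{class=insect, diet=omnivore, age=26} — class is insect, hence Group B. {class=reptile, diet=omnivore, age=30} — class is reptile, hence Group B. {class=bird, diet=carnivore, age=7} — class is bird, hence Group B. {class=mammal, diet=omnivore, age=6} — class is mammal, hence Group A.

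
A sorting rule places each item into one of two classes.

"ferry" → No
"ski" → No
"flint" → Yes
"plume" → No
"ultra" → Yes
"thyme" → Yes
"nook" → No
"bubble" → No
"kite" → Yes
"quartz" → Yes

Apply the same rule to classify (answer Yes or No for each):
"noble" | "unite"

No, Yes

The distinguishing property — contains 't' — holds for all the 'Yes' cases and none of the 'No' cases.
"noble": No (no 't'). "unite": Yes (has 't').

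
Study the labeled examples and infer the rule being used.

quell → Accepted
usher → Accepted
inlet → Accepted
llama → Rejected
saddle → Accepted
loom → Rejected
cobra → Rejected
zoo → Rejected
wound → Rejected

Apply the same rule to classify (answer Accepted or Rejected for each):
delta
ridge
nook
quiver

Accepted, Accepted, Rejected, Accepted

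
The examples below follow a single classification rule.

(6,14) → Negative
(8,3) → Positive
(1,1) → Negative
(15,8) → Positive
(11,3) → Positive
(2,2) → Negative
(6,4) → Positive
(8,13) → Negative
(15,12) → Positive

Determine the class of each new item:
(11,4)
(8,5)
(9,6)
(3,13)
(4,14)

Positive, Positive, Positive, Negative, Negative

All 'Positive' examples share one property — first > second — and every 'Negative' example lacks it.
(11,4): 11 > 4 — satisfies this, so Positive. (8,5): 8 > 5 — satisfies this, so Positive. (9,6): 9 > 6 — satisfies this, so Positive. (3,13): 3 < 13 — does not satisfy this, so Negative. (4,14): 4 < 14 — does not satisfy this, so Negative.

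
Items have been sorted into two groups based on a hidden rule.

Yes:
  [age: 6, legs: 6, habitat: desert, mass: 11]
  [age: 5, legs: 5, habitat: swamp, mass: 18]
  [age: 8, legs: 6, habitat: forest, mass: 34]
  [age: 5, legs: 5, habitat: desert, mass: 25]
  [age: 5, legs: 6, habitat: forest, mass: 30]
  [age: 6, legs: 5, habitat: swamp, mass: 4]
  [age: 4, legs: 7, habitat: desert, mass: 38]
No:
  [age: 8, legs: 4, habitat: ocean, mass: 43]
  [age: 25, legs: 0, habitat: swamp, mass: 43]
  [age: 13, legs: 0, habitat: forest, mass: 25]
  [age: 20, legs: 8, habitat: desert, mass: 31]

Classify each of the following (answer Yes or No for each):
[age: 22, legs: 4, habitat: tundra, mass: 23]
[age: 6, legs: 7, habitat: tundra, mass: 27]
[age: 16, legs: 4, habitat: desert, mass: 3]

A rule that fits every label: age ≤ 8 AND legs ≥ 5 — true of each 'Yes' example, false of each 'No' one.
[age: 22, legs: 4, habitat: tundra, mass: 23]: age = 22, legs = 4 — doesn't match, so No.
[age: 6, legs: 7, habitat: tundra, mass: 27]: age = 6, legs = 7 — checks out, so Yes.
[age: 16, legs: 4, habitat: desert, mass: 3]: age = 16, legs = 4 — doesn't match, so No.

No, Yes, No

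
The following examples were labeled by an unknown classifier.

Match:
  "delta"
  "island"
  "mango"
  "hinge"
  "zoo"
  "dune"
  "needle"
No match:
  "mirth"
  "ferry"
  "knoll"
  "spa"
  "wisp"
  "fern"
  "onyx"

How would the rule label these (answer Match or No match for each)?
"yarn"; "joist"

The simplest hypothesis consistent with all the labels is: has ≥ 2 vowels.

No match, Match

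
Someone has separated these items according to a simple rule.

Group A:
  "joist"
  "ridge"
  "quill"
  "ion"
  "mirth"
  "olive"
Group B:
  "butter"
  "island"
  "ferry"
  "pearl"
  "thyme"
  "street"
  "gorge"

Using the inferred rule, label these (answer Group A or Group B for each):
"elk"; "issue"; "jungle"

Every 'Group A' example satisfies: odd length AND contains 'i'. None of the 'Group B' examples do.

Group B, Group A, Group B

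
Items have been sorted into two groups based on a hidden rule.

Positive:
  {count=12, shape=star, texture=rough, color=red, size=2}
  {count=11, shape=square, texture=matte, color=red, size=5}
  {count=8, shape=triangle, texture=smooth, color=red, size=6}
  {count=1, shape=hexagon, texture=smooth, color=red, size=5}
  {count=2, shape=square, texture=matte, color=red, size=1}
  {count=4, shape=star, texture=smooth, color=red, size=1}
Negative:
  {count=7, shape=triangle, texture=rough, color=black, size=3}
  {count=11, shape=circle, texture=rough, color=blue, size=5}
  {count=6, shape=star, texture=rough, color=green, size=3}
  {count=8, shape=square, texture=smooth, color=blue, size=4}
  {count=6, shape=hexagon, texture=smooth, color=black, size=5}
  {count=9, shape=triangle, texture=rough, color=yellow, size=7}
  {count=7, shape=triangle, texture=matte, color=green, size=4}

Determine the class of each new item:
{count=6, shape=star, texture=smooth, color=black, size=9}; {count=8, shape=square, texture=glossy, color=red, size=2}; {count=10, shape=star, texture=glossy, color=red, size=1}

The pattern is that an item is 'Positive' exactly when: color is red.
{count=6, shape=star, texture=smooth, color=black, size=9} → color is black → Negative.
{count=8, shape=square, texture=glossy, color=red, size=2} → color is red → Positive.
{count=10, shape=star, texture=glossy, color=red, size=1} → color is red → Positive.

Negative, Positive, Positive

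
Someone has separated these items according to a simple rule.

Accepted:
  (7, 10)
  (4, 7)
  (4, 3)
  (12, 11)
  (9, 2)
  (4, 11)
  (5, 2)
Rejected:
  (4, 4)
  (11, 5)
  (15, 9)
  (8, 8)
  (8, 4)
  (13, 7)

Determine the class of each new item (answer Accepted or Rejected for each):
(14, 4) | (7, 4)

Rejected, Accepted

One predicate separates the groups cleanly: sum is odd.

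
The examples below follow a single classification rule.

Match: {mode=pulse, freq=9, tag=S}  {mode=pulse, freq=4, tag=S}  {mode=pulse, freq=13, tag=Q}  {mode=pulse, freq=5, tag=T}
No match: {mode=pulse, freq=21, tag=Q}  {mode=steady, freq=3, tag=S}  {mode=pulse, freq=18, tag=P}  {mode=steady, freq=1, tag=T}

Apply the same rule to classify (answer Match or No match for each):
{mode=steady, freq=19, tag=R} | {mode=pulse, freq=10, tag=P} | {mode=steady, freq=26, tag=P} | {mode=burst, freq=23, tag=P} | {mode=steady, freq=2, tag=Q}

No match, Match, No match, No match, No match

'Match' ⟺ mode is pulse AND freq ≤ 13.
{mode=steady, freq=19, tag=R}: No match (mode is steady, freq = 19). {mode=pulse, freq=10, tag=P}: Match (mode is pulse, freq = 10). {mode=steady, freq=26, tag=P}: No match (mode is steady, freq = 26). {mode=burst, freq=23, tag=P}: No match (mode is burst, freq = 23). {mode=steady, freq=2, tag=Q}: No match (mode is steady, freq = 2).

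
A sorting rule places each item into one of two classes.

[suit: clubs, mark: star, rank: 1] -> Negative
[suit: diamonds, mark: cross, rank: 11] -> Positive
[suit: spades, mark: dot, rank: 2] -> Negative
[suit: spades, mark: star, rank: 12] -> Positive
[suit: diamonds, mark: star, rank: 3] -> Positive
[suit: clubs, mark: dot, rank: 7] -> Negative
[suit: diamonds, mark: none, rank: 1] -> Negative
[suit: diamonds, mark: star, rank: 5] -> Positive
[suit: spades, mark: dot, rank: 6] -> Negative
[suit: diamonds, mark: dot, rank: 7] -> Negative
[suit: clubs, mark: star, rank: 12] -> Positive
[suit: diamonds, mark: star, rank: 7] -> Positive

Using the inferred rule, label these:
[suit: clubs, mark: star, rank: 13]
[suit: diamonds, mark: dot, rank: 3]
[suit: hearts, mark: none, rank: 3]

The common property of the 'Positive' items is: mark is not dot AND rank ≥ 2. No 'Negative' item has it.
[suit: clubs, mark: star, rank: 13]: Positive (mark is star, rank = 13).
[suit: diamonds, mark: dot, rank: 3]: Negative (mark is dot, rank = 3).
[suit: hearts, mark: none, rank: 3]: Positive (mark is none, rank = 3).

Positive, Negative, Positive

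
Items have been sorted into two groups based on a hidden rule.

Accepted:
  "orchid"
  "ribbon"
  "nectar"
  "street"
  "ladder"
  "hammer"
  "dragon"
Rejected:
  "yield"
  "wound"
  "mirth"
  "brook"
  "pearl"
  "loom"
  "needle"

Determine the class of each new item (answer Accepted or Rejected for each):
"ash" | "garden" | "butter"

The common property of the 'Accepted' items is: even length AND contains 'r'. No 'Rejected' item has it.
"ash": length 3, no 'r', fails this test → Rejected.
"garden": length 6, has 'r', satisfies this → Accepted.
"butter": length 6, has 'r', satisfies this → Accepted.

Rejected, Accepted, Accepted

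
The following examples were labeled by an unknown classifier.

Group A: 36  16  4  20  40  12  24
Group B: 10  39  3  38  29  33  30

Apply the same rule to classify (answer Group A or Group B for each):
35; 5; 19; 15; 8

All 'Group A' examples share one property — multiple of 4 — and every 'Group B' example lacks it.
35: Group B (35 = 4·8 + 3). 5: Group B (5 = 4·1 + 1). 19: Group B (19 = 4·4 + 3). 15: Group B (15 = 4·3 + 3). 8: Group A (8 = 4·2).

Group B, Group B, Group B, Group B, Group A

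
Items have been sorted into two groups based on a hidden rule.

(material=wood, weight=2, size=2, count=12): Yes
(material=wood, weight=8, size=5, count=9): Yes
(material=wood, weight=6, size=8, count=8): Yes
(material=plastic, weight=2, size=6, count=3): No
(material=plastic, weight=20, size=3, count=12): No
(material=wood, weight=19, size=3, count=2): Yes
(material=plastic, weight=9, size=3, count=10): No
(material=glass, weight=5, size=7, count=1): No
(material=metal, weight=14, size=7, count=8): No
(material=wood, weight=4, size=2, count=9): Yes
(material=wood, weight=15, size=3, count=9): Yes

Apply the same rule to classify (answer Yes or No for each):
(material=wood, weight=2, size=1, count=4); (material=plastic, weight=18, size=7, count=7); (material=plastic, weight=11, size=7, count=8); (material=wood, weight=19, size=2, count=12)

Yes, No, No, Yes

The simplest hypothesis consistent with all the labels is: material is wood.
(material=wood, weight=2, size=1, count=4): material is wood, fits → Yes.
(material=plastic, weight=18, size=7, count=7): material is plastic, does not pass → No.
(material=plastic, weight=11, size=7, count=8): material is plastic, does not pass → No.
(material=wood, weight=19, size=2, count=12): material is wood, fits → Yes.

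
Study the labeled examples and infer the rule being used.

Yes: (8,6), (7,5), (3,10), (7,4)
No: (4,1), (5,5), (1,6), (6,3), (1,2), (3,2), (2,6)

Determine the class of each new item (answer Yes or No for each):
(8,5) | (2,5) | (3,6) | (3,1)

The pattern is that an item is 'Yes' exactly when: sum ≥ 11.
(8,5) — 8+5 = 13, hence Yes.
(2,5) — 2+5 = 7, hence No.
(3,6) — 3+6 = 9, hence No.
(3,1) — 3+1 = 4, hence No.

Yes, No, No, No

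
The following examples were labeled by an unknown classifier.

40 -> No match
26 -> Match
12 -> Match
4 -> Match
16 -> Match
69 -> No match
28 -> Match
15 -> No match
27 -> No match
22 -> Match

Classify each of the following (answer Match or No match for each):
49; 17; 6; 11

The distinguishing property — even AND at most 28 — holds for all the 'Match' cases and none of the 'No match' cases.
49 — 49 is odd, 49 > 28, hence No match.
17 — 17 is odd, 17 ≤ 28, hence No match.
6 — 6 is even, 6 ≤ 28, hence Match.
11 — 11 is odd, 11 ≤ 28, hence No match.

No match, No match, Match, No match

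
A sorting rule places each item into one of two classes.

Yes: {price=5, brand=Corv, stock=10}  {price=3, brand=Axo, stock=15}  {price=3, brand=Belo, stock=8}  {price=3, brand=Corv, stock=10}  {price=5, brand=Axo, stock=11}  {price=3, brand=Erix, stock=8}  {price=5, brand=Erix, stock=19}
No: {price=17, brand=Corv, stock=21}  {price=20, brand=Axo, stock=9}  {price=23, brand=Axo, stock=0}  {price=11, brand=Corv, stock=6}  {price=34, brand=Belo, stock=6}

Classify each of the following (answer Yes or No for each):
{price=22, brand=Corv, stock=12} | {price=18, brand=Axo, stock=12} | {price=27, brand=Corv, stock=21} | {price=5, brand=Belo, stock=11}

No, No, No, Yes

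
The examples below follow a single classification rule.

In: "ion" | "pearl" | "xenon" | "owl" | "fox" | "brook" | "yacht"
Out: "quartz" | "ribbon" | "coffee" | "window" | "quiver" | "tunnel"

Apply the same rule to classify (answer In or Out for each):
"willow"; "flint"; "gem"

Out, In, In

The common property of the 'In' items is: odd length. No 'Out' item has it.
"willow" — length 6, hence Out. "flint" — length 5, hence In. "gem" — length 3, hence In.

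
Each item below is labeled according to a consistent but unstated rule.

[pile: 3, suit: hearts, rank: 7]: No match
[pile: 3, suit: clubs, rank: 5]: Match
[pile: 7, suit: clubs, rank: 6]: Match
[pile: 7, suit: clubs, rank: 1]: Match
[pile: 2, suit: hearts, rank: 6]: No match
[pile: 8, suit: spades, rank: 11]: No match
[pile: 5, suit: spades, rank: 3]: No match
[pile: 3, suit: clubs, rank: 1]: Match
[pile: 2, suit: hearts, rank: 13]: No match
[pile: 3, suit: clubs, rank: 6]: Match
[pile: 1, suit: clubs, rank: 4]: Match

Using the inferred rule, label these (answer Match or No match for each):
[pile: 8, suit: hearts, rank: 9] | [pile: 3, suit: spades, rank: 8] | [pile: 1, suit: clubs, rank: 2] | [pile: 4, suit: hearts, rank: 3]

No match, No match, Match, No match

Comparing the two groups points to one rule — suit is clubs.
[pile: 8, suit: hearts, rank: 9] — suit is hearts, hence No match.
[pile: 3, suit: spades, rank: 8] — suit is spades, hence No match.
[pile: 1, suit: clubs, rank: 2] — suit is clubs, hence Match.
[pile: 4, suit: hearts, rank: 3] — suit is hearts, hence No match.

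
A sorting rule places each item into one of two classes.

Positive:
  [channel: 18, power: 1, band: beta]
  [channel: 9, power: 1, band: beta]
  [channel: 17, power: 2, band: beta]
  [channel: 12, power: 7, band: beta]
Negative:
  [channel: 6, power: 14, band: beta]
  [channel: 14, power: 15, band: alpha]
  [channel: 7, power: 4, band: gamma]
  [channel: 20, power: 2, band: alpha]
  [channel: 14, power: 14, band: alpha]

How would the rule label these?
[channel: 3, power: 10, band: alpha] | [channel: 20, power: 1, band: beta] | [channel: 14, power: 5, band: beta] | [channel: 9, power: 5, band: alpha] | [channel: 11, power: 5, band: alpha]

Negative, Positive, Positive, Negative, Negative

The common property of the 'Positive' items is: band is beta AND power ≤ 7. No 'Negative' item has it.
[channel: 3, power: 10, band: alpha]: band is alpha, power = 10 — does not pass, so Negative.
[channel: 20, power: 1, band: beta]: band is beta, power = 1 — satisfies this, so Positive.
[channel: 14, power: 5, band: beta]: band is beta, power = 5 — satisfies this, so Positive.
[channel: 9, power: 5, band: alpha]: band is alpha, power = 5 — does not pass, so Negative.
[channel: 11, power: 5, band: alpha]: band is alpha, power = 5 — does not pass, so Negative.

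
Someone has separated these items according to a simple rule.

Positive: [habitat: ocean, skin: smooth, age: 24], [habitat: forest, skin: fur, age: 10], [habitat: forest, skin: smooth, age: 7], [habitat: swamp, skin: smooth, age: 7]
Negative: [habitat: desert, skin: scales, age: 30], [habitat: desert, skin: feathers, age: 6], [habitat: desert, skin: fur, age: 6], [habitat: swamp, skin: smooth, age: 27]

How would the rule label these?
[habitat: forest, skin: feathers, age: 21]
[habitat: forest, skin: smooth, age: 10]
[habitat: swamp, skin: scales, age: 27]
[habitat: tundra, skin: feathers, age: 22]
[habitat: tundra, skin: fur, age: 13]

Positive, Positive, Negative, Positive, Positive

The classifier is using: age ≥ 7 AND age ≤ 24.
[habitat: forest, skin: feathers, age: 21] — age = 21, hence Positive. [habitat: forest, skin: smooth, age: 10] — age = 10, hence Positive. [habitat: swamp, skin: scales, age: 27] — age = 27, hence Negative. [habitat: tundra, skin: feathers, age: 22] — age = 22, hence Positive. [habitat: tundra, skin: fur, age: 13] — age = 13, hence Positive.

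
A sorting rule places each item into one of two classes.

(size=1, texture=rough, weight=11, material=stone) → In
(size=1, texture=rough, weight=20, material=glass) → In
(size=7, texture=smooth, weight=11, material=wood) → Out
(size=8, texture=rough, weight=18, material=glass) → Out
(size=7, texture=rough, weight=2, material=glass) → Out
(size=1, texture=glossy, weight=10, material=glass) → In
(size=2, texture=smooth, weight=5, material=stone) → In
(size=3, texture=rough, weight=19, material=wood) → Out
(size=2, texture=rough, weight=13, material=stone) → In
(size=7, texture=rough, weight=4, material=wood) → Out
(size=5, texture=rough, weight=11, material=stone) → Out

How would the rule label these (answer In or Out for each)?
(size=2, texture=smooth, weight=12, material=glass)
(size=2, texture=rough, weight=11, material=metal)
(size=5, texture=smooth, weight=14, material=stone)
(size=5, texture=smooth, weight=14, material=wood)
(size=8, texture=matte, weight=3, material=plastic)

The pattern is that an item is 'In' exactly when: size ≤ 2.
(size=2, texture=smooth, weight=12, material=glass): size = 2, checks out → In.
(size=2, texture=rough, weight=11, material=metal): size = 2, checks out → In.
(size=5, texture=smooth, weight=14, material=stone): size = 5, doesn't match → Out.
(size=5, texture=smooth, weight=14, material=wood): size = 5, doesn't match → Out.
(size=8, texture=matte, weight=3, material=plastic): size = 8, doesn't match → Out.

In, In, Out, Out, Out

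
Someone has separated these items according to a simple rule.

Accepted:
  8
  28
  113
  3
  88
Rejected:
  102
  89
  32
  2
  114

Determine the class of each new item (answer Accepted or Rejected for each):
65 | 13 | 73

Rejected, Accepted, Accepted

Checking candidate rules against both groups, what survives is: ≡ 3 (mod 5).
65: Rejected (65 mod 5 = 0).
13: Accepted (13 mod 5 = 3).
73: Accepted (73 mod 5 = 3).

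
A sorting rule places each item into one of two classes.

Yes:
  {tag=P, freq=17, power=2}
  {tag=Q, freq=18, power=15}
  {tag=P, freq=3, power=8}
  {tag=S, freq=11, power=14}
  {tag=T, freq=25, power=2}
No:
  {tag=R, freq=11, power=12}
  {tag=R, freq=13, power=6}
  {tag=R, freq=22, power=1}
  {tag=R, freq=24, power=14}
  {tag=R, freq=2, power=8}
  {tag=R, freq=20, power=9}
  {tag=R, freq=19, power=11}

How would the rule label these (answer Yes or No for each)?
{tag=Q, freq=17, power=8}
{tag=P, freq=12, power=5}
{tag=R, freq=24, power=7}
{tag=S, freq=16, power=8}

Yes, Yes, No, Yes

The common property of the 'Yes' items is: tag is not R. No 'No' item has it.
{tag=Q, freq=17, power=8}: tag is Q — meets the rule, so Yes. {tag=P, freq=12, power=5}: tag is P — meets the rule, so Yes. {tag=R, freq=24, power=7}: tag is R — doesn't qualify, so No. {tag=S, freq=16, power=8}: tag is S — meets the rule, so Yes.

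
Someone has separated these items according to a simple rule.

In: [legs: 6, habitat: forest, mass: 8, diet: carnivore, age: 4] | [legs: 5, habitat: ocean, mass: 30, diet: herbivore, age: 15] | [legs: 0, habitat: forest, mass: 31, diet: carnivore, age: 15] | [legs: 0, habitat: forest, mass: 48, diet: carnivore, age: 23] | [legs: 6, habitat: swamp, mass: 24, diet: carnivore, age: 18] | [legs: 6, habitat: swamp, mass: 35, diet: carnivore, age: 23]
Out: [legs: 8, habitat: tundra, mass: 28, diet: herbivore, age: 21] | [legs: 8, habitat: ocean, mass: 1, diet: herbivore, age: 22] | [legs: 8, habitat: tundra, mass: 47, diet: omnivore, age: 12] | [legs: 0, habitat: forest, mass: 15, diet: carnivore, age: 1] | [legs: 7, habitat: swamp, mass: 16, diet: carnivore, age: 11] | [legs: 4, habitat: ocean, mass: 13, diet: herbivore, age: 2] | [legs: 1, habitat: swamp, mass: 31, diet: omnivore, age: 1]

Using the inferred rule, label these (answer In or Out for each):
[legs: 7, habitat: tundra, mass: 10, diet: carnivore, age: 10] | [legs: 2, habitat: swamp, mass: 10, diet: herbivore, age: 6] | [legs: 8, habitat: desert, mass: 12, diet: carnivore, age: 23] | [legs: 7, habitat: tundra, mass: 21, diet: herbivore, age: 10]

Out, In, Out, Out

The distinguishing property — legs ≤ 6 AND age ≥ 4 — holds for all the 'In' cases and none of the 'Out' cases.
[legs: 7, habitat: tundra, mass: 10, diet: carnivore, age: 10] → legs = 7, age = 10 → Out.
[legs: 2, habitat: swamp, mass: 10, diet: herbivore, age: 6] → legs = 2, age = 6 → In.
[legs: 8, habitat: desert, mass: 12, diet: carnivore, age: 23] → legs = 8, age = 23 → Out.
[legs: 7, habitat: tundra, mass: 21, diet: herbivore, age: 10] → legs = 7, age = 10 → Out.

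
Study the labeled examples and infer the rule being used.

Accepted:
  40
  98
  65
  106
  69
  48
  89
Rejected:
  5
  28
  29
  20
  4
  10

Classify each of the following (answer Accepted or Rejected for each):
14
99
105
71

Every 'Accepted' example satisfies: at least 40. None of the 'Rejected' examples do.
14: Rejected (14 < 40). 99: Accepted (99 ≥ 40). 105: Accepted (105 ≥ 40). 71: Accepted (71 ≥ 40).

Rejected, Accepted, Accepted, Accepted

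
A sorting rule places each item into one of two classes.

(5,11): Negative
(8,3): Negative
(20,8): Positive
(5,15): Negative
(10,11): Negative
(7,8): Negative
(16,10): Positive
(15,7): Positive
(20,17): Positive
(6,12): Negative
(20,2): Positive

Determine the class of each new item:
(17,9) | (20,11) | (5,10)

Positive, Positive, Negative

A rule that fits every label: sum ≥ 22 — true of each 'Positive' example, false of each 'Negative' one.
Positive: (17,9), since 17+9 = 26.
Positive: (20,11), since 20+11 = 31.
Negative: (5,10), since 5+10 = 15.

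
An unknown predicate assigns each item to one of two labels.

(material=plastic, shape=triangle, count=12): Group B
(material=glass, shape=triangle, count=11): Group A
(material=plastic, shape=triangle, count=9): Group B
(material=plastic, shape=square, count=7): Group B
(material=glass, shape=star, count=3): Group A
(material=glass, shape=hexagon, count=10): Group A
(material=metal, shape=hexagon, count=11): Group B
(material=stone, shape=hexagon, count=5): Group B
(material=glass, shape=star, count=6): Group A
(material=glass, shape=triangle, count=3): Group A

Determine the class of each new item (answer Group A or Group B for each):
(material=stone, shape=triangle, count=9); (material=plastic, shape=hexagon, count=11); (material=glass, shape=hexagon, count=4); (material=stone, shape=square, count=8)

Group B, Group B, Group A, Group B

Comparing the two groups points to one rule — material is glass.
(material=stone, shape=triangle, count=9): material is stone, fails the rule → Group B.
(material=plastic, shape=hexagon, count=11): material is plastic, fails the rule → Group B.
(material=glass, shape=hexagon, count=4): material is glass, satisfies this → Group A.
(material=stone, shape=square, count=8): material is stone, fails the rule → Group B.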